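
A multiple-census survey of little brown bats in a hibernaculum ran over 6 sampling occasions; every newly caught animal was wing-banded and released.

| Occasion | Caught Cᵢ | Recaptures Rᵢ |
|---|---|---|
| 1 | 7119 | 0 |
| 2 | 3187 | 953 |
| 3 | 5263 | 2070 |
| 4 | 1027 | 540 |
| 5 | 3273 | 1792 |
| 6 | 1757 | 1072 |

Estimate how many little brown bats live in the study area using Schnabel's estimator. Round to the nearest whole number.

Marked at large before each occasion: Mᵢ = Σⱼ<ᵢ (Cⱼ − Rⱼ) → M1=0, M2=7119, M3=9353, M4=12546, M5=13033, M6=14514
Σ MᵢCᵢ = 0·7119 + 7119·3187 + 9353·5263 + 12546·1027 + 13033·3273 + 14514·1757 = 0 + 22688253 + 49224839 + 12884742 + 42657009 + 25501098 = 152955941
Σ Rᵢ = 0 + 953 + 2070 + 540 + 1792 + 1072 = 6427
N̂ = 152955941 / 6427 ≈ 23799.0 → 23799

N ≈ 23,799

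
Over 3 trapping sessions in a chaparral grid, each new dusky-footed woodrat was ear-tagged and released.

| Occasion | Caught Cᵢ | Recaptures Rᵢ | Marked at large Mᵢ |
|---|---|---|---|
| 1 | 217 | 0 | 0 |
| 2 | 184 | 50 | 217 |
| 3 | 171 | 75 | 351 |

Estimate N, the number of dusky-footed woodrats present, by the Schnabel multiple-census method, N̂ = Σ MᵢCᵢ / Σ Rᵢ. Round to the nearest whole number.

Σ MᵢCᵢ = 0·217 + 217·184 + 351·171 = 0 + 39928 + 60021 = 99949
Σ Rᵢ = 0 + 50 + 75 = 125
N̂ = 99949 / 125 ≈ 799.6 → 800

N ≈ 800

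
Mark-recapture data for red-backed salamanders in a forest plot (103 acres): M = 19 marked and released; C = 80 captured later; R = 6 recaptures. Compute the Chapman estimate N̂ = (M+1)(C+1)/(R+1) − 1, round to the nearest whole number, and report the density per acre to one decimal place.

density ≈ 2.2 red-backed salamanders per acre

N̂ = 20·81/7 − 1 = 1620/7 − 1 ≈ 230.4 → 230
Density = N̂ / area = 230 / 103 ≈ 2.23 → 2.2 per acre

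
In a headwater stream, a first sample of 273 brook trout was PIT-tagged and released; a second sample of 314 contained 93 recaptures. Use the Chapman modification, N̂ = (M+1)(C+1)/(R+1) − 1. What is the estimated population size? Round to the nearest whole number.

N̂ = (273+1)(314+1)/(93+1) − 1 = 274·315/94 − 1
= 86310/94 − 1 ≈ 918.2 − 1 ≈ 917.2 → 917

N ≈ 917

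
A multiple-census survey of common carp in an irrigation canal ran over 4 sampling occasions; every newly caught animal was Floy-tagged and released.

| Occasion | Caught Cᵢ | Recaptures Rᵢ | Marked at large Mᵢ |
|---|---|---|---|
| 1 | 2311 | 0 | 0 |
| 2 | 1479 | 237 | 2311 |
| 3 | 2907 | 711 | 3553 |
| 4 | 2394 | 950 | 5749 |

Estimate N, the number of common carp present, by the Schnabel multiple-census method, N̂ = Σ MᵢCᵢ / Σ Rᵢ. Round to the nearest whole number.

N ≈ 14,494

Σ MᵢCᵢ = 0·2311 + 2311·1479 + 3553·2907 + 5749·2394 = 0 + 3417969 + 10328571 + 13763106 = 27509646
Σ Rᵢ = 0 + 237 + 711 + 950 = 1898
N̂ = 27509646 / 1898 ≈ 14494.0 → 14494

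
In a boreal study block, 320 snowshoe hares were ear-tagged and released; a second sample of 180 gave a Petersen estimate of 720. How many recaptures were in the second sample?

R = 80

From N = M·C/R: R = M·C / N = 320·180 / 720 = 57600 / 720 = 80.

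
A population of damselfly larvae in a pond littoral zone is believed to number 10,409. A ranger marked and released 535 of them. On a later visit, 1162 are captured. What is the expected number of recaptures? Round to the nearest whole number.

expected recaptures ≈ 60

The marked fraction of the population is 535/10409, so in a sample of 1162 expect C·(M/N) marked.
E[R] = 535 × 1162 / 10409 = 621670 / 10409 ≈ 59.7 → 60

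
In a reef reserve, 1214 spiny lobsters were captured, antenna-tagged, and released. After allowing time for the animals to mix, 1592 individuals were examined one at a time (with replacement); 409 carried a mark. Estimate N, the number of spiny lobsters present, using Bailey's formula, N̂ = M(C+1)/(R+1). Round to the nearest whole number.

N̂ = 1214·(1592+1)/(409+1) = 1214·1593/410 = 1933902/410 ≈ 4716.8 → 4717

N ≈ 4717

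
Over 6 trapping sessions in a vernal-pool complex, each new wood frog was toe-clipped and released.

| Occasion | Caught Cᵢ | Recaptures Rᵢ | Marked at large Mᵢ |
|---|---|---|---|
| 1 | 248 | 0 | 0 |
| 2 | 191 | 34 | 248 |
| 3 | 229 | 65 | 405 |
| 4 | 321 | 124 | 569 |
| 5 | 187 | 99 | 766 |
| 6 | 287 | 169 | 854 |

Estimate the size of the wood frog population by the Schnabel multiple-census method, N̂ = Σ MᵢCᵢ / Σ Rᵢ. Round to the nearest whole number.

Σ MᵢCᵢ = 0·248 + 248·191 + 405·229 + 569·321 + 766·187 + 854·287 = 0 + 47368 + 92745 + 182649 + 143242 + 245098 = 711102
Σ Rᵢ = 0 + 34 + 65 + 124 + 99 + 169 = 491
N̂ = 711102 / 491 ≈ 1448.3 → 1448

N ≈ 1448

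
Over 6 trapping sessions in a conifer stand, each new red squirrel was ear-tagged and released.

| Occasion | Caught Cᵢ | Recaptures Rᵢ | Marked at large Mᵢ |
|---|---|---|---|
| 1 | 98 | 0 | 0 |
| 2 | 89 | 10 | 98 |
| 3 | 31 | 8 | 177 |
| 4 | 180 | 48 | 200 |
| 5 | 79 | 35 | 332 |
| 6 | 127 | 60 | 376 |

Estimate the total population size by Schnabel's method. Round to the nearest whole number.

N ≈ 771

Σ MᵢCᵢ = 0·98 + 98·89 + 177·31 + 200·180 + 332·79 + 376·127 = 0 + 8722 + 5487 + 36000 + 26228 + 47752 = 124189
Σ Rᵢ = 0 + 10 + 8 + 48 + 35 + 60 = 161
N̂ = 124189 / 161 ≈ 771.4 → 771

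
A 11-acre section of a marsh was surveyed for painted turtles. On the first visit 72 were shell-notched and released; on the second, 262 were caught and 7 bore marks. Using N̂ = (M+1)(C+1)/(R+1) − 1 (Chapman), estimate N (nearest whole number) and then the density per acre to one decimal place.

density ≈ 218.1 painted turtles per acre

N̂ = 73·263/8 − 1 = 19199/8 − 1 ≈ 2398.9 → 2399
Density = N̂ / area = 2399 / 11 ≈ 218.09 → 218.1 per acre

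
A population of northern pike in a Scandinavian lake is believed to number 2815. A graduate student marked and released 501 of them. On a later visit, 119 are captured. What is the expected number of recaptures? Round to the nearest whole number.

expected recaptures ≈ 21

Expected recaptures E[R] = M·C / N.
E[R] = 501 × 119 / 2815 = 59619 / 2815 ≈ 21.2 → 21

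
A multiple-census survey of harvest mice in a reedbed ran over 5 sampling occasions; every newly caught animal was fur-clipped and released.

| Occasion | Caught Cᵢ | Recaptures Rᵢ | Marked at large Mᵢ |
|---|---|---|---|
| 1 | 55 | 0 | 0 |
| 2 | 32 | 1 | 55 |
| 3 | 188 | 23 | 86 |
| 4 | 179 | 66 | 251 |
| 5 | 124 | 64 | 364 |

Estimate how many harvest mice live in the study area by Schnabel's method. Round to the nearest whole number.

N ≈ 701

Σ MᵢCᵢ = 0·55 + 55·32 + 86·188 + 251·179 + 364·124 = 0 + 1760 + 16168 + 44929 + 45136 = 107993
Σ Rᵢ = 0 + 1 + 23 + 66 + 64 = 154
N̂ = 107993 / 154 ≈ 701.3 → 701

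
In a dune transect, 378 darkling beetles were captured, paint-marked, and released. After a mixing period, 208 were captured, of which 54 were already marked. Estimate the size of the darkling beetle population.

The marked fraction in the recapture sample should equal the marked fraction in the population: 54/208 = 378/N.
N = (378 × 208) / 54 = 78624 / 54 = 1456

N = 1456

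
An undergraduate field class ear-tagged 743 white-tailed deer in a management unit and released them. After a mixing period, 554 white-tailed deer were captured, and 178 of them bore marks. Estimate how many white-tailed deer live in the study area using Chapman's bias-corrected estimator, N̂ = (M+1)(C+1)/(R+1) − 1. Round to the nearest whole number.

N ≈ 2306

N̂ = (743+1)(554+1)/(178+1) − 1 = 744·555/179 − 1
= 412920/179 − 1 ≈ 2306.8 − 1 ≈ 2305.8 → 2306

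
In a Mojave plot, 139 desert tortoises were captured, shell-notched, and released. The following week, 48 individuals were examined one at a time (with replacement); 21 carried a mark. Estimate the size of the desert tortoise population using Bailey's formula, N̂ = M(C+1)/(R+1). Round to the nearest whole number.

N ≈ 310

N̂ = 139·(48+1)/(21+1) = 139·49/22 = 6811/22 ≈ 309.6 → 310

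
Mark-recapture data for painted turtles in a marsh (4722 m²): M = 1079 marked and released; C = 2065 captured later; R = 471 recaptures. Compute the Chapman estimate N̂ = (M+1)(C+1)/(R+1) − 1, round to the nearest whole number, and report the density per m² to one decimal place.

N̂ = 1080·2066/472 − 1 = 2231280/472 − 1 ≈ 4726.3 → 4726
Density = N̂ / area = 4726 / 4722 ≈ 1.00 → 1.0 per m²

density ≈ 1.0 painted turtles per m²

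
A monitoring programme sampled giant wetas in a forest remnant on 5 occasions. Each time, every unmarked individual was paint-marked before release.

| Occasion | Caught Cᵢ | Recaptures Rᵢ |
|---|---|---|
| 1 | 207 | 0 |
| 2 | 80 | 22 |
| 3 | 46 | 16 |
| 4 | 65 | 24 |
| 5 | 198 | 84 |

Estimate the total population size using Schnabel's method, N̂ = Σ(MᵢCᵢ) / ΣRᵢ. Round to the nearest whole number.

Marked at large before each occasion: Mᵢ = Σⱼ<ᵢ (Cⱼ − Rⱼ) → M1=0, M2=207, M3=265, M4=295, M5=336
Σ MᵢCᵢ = 0·207 + 207·80 + 265·46 + 295·65 + 336·198 = 0 + 16560 + 12190 + 19175 + 66528 = 114453
Σ Rᵢ = 0 + 22 + 16 + 24 + 84 = 146
N̂ = 114453 / 146 ≈ 783.9 → 784

N ≈ 784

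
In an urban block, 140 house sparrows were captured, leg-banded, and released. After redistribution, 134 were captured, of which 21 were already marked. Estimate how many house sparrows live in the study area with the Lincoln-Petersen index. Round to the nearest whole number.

N ≈ 893

The marked fraction in the recapture sample should equal the marked fraction in the population: 21/134 = 140/N.
N = (140 × 134) / 21 = 18760 / 21 ≈ 893.3 → 893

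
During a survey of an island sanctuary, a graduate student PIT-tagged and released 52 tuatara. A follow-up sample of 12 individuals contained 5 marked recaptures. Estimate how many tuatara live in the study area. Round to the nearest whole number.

The marked fraction in the recapture sample should equal the marked fraction in the population: 5/12 = 52/N.
N = (52 × 12) / 5 = 624 / 5 ≈ 124.8 → 125

N ≈ 125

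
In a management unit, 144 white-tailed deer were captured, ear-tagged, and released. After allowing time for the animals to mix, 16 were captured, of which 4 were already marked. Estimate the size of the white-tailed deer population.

If marked individuals mix randomly, R/C ≈ M/N, giving N ≈ M·C/R.
N = (144 × 16) / 4 = 2304 / 4 = 576

N = 576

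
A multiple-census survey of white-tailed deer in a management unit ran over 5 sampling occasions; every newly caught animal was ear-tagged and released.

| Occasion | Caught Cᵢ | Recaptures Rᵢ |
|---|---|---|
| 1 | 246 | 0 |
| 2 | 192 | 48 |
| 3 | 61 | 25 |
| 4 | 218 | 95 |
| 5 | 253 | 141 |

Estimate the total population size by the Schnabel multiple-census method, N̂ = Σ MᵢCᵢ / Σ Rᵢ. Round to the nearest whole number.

N ≈ 980

Marked at large before each occasion: Mᵢ = Σⱼ<ᵢ (Cⱼ − Rⱼ) → M1=0, M2=246, M3=390, M4=426, M5=549
Σ MᵢCᵢ = 0·246 + 246·192 + 390·61 + 426·218 + 549·253 = 0 + 47232 + 23790 + 92868 + 138897 = 302787
Σ Rᵢ = 0 + 48 + 25 + 95 + 141 = 309
N̂ = 302787 / 309 ≈ 979.9 → 980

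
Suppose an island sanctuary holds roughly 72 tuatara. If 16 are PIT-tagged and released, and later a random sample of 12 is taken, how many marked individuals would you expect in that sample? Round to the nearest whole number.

expected recaptures ≈ 3

The marked fraction of the population is 16/72, so in a sample of 12 expect C·(M/N) marked.
E[R] = 16 × 12 / 72 = 192 / 72 ≈ 2.7 → 3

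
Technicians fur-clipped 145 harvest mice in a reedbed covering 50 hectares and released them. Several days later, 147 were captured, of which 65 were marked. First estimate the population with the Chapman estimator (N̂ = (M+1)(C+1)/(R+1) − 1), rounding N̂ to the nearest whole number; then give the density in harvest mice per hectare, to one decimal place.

density ≈ 6.5 harvest mice per hectare

N̂ = 146·148/66 − 1 = 21608/66 − 1 ≈ 326.4 → 326
Density = N̂ / area = 326 / 50 ≈ 6.52 → 6.5 per hectare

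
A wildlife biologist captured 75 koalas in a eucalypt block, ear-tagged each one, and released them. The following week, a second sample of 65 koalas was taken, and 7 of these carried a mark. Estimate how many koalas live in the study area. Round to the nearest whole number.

If marked individuals mix randomly, R/C ≈ M/N, giving N ≈ M·C/R.
N = (75 × 65) / 7 = 4875 / 7 ≈ 696.4 → 696

N ≈ 696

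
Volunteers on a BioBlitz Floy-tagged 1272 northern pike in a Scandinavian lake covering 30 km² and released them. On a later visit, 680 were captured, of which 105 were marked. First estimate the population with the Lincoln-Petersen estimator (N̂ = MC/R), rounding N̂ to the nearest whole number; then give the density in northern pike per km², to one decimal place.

density ≈ 274.6 northern pike per km²

N̂ = 1272·680/105 = 864960/105 ≈ 8237.7 → 8238
Density = N̂ / area = 8238 / 30 ≈ 274.60 → 274.6 per km²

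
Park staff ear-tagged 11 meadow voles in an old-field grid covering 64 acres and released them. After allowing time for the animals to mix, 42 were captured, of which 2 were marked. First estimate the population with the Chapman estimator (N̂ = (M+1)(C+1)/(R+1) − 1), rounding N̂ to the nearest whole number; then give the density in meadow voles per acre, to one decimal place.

density ≈ 2.7 meadow voles per acre

N̂ = 12·43/3 − 1 = 516/3 − 1 = 171
Density = N̂ / area = 171 / 64 ≈ 2.67 → 2.7 per acre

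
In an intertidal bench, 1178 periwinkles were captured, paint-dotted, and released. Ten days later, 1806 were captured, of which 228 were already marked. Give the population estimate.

N = 9331

The marked fraction in the recapture sample should equal the marked fraction in the population: 228/1806 = 1178/N.
N = (1178 × 1806) / 228 = 2127468 / 228 = 9331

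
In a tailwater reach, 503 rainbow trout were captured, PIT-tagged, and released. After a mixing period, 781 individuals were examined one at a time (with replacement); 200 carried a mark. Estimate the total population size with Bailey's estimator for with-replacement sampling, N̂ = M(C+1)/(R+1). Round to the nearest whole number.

N̂ = 503·(781+1)/(200+1) = 503·782/201 = 393346/201 ≈ 1956.9 → 1957

N ≈ 1957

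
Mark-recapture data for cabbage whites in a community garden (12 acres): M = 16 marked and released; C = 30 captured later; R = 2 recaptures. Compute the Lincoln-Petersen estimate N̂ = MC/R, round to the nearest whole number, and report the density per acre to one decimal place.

N̂ = 16·30/2 = 480/2 = 240
Density = N̂ / area = 240 / 12 = 20.0 per acre

density ≈ 20.0 cabbage whites per acre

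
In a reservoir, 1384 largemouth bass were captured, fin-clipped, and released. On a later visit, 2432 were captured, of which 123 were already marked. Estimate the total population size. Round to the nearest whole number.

N ≈ 27,365

If marked individuals mix randomly, R/C ≈ M/N, giving N ≈ M·C/R.
N = (1384 × 2432) / 123 = 3365888 / 123 ≈ 27364.9 → 27365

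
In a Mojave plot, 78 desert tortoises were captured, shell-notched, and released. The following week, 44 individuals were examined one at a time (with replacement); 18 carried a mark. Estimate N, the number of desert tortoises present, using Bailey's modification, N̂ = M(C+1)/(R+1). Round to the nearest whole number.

N ≈ 185

N̂ = 78·(44+1)/(18+1) = 78·45/19 = 3510/19 ≈ 184.7 → 185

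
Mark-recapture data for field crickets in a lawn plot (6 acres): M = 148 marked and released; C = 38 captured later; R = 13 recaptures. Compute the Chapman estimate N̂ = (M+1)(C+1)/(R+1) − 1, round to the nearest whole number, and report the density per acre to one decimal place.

N̂ = 149·39/14 − 1 = 5811/14 − 1 ≈ 414.1 → 414
Density = N̂ / area = 414 / 6 = 69.0 per acre

density ≈ 69.0 field crickets per acre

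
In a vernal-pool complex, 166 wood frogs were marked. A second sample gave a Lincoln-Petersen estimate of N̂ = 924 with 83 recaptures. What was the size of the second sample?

C = 462

From N = M·C/R: C = N·R / M = 924·83 / 166 = 76692 / 166 = 462.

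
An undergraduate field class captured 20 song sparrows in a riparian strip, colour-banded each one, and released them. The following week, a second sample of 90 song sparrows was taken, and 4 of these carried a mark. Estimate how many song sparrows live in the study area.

The marked fraction in the recapture sample should equal the marked fraction in the population: 4/90 = 20/N.
N = (20 × 90) / 4 = 1800 / 4 = 450

N = 450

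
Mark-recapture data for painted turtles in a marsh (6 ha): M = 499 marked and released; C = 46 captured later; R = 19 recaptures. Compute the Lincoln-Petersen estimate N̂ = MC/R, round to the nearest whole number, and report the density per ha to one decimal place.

density ≈ 201.3 painted turtles per ha

N̂ = 499·46/19 = 22954/19 ≈ 1208.1 → 1208
Density = N̂ / area = 1208 / 6 ≈ 201.33 → 201.3 per ha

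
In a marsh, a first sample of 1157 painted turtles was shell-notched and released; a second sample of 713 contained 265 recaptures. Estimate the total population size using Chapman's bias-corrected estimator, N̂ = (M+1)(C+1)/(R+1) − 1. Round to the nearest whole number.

N ≈ 3107

N̂ = (1157+1)(713+1)/(265+1) − 1 = 1158·714/266 − 1
= 826812/266 − 1 ≈ 3108.3 − 1 ≈ 3107.3 → 3107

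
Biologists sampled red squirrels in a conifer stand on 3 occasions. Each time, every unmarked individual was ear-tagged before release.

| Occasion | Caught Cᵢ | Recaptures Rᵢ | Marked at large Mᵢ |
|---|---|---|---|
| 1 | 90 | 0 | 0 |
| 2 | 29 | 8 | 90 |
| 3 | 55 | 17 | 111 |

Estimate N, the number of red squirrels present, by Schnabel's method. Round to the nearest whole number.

Σ MᵢCᵢ = 0·90 + 90·29 + 111·55 = 0 + 2610 + 6105 = 8715
Σ Rᵢ = 0 + 8 + 17 = 25
N̂ = 8715 / 25 ≈ 348.6 → 349

N ≈ 349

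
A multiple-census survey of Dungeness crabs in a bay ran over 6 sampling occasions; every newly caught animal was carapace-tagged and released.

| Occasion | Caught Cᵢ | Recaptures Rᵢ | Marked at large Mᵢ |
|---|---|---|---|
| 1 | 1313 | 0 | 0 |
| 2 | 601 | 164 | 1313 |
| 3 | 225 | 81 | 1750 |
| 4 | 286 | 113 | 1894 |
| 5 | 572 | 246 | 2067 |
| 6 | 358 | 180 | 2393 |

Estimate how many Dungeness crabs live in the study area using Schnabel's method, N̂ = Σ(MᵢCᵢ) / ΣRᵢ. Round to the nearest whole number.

Σ MᵢCᵢ = 0·1313 + 1313·601 + 1750·225 + 1894·286 + 2067·572 + 2393·358 = 0 + 789113 + 393750 + 541684 + 1182324 + 856694 = 3763565
Σ Rᵢ = 0 + 164 + 81 + 113 + 246 + 180 = 784
N̂ = 3763565 / 784 ≈ 4800.47 → 4800

N ≈ 4800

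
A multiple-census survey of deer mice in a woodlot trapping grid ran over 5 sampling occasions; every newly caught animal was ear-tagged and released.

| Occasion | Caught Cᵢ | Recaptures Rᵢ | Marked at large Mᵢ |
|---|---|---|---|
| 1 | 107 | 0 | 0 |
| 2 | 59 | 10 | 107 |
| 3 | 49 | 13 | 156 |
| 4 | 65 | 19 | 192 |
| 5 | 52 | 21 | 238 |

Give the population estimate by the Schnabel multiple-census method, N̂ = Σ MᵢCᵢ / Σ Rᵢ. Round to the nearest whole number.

N ≈ 616

Σ MᵢCᵢ = 0·107 + 107·59 + 156·49 + 192·65 + 238·52 = 0 + 6313 + 7644 + 12480 + 12376 = 38813
Σ Rᵢ = 0 + 10 + 13 + 19 + 21 = 63
N̂ = 38813 / 63 ≈ 616.1 → 616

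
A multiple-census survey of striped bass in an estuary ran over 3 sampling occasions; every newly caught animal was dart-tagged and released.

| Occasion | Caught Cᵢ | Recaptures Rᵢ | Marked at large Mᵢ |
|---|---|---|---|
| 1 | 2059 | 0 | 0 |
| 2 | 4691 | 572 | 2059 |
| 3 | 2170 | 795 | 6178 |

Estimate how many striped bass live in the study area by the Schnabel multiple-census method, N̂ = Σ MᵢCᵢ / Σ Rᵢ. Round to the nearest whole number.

Σ MᵢCᵢ = 0·2059 + 2059·4691 + 6178·2170 = 0 + 9658769 + 13406260 = 23065029
Σ Rᵢ = 0 + 572 + 795 = 1367
N̂ = 23065029 / 1367 ≈ 16872.7 → 16873

N ≈ 16,873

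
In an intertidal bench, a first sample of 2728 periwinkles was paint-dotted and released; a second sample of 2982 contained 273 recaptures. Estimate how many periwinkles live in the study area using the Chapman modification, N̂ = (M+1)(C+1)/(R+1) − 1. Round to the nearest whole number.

N̂ = (2728+1)(2982+1)/(273+1) − 1 = 2729·2983/274 − 1
= 8140607/274 − 1 ≈ 29710.2 − 1 ≈ 29709.2 → 29709

N ≈ 29,709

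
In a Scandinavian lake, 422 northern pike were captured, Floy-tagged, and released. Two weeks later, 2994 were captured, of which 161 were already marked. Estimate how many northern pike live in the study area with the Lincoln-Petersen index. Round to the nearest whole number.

N ≈ 7848

N = (422 × 2994) / 161 = 1263468 / 161 ≈ 7847.6 → 7848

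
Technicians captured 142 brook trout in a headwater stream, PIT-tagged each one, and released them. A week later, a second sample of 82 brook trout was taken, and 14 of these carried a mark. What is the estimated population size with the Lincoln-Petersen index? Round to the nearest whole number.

N ≈ 832

If marked individuals mix randomly, R/C ≈ M/N, giving N ≈ M·C/R.
N = (142 × 82) / 14 = 11644 / 14 ≈ 831.7 → 832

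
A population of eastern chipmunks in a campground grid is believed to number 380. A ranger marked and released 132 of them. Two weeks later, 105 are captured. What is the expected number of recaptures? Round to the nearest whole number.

expected recaptures ≈ 36

The marked fraction of the population is 132/380, so in a sample of 105 expect C·(M/N) marked.
E[R] = 132 × 105 / 380 = 13860 / 380 ≈ 36.47 → 36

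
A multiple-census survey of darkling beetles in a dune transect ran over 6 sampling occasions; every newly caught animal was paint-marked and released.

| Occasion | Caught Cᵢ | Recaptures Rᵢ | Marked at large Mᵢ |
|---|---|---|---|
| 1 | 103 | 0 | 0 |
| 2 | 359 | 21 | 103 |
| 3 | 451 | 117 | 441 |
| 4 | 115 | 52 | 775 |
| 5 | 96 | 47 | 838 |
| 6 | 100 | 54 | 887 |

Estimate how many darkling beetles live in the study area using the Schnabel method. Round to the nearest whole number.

N ≈ 1698

Σ MᵢCᵢ = 0·103 + 103·359 + 441·451 + 775·115 + 838·96 + 887·100 = 0 + 36977 + 198891 + 89125 + 80448 + 88700 = 494141
Σ Rᵢ = 0 + 21 + 117 + 52 + 47 + 54 = 291
N̂ = 494141 / 291 ≈ 1698.1 → 1698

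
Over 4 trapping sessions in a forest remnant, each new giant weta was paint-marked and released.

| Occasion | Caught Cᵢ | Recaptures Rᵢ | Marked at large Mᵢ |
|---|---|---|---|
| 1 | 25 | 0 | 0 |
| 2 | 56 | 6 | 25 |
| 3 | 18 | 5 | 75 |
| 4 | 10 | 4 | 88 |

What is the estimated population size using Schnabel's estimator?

N = 242

Σ MᵢCᵢ = 0·25 + 25·56 + 75·18 + 88·10 = 0 + 1400 + 1350 + 880 = 3630
Σ Rᵢ = 0 + 6 + 5 + 4 = 15
N̂ = 3630 / 15 = 242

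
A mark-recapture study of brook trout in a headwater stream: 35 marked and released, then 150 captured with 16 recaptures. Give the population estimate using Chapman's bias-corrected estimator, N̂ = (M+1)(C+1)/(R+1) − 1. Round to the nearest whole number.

N̂ = (35+1)(150+1)/(16+1) − 1 = 36·151/17 − 1
= 5436/17 − 1 ≈ 319.8 − 1 ≈ 318.8 → 319

N ≈ 319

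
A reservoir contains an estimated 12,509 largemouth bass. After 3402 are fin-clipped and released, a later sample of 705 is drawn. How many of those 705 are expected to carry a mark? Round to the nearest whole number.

expected recaptures ≈ 192

The marked fraction of the population is 3402/12509, so in a sample of 705 expect C·(M/N) marked.
E[R] = 3402 × 705 / 12509 = 2398410 / 12509 ≈ 191.7 → 192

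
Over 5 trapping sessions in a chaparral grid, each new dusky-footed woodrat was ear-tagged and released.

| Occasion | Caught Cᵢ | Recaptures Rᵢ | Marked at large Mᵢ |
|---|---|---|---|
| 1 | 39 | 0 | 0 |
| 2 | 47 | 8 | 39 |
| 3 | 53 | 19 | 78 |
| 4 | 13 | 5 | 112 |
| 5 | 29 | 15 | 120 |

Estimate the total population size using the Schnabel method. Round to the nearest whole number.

Σ MᵢCᵢ = 0·39 + 39·47 + 78·53 + 112·13 + 120·29 = 0 + 1833 + 4134 + 1456 + 3480 = 10903
Σ Rᵢ = 0 + 8 + 19 + 5 + 15 = 47
N̂ = 10903 / 47 ≈ 232.0 → 232

N ≈ 232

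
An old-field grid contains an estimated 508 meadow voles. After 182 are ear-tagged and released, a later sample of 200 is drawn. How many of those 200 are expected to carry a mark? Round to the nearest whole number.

expected recaptures ≈ 72

The marked fraction of the population is 182/508, so in a sample of 200 expect C·(M/N) marked.
E[R] = 182 × 200 / 508 = 36400 / 508 ≈ 71.7 → 72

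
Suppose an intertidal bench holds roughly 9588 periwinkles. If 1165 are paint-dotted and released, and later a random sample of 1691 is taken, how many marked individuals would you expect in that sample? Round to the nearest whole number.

The marked fraction of the population is 1165/9588, so in a sample of 1691 expect C·(M/N) marked.
E[R] = 1165 × 1691 / 9588 = 1970015 / 9588 ≈ 205.47 → 205

expected recaptures ≈ 205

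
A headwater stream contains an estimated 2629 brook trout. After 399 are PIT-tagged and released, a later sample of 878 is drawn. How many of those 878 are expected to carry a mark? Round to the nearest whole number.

expected recaptures ≈ 133

Expected recaptures E[R] = M·C / N.
E[R] = 399 × 878 / 2629 = 350322 / 2629 ≈ 133.3 → 133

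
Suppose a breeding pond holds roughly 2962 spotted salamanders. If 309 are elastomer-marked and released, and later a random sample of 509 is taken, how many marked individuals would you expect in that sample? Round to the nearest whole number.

Expected recaptures E[R] = M·C / N.
E[R] = 309 × 509 / 2962 = 157281 / 2962 ≈ 53.1 → 53

expected recaptures ≈ 53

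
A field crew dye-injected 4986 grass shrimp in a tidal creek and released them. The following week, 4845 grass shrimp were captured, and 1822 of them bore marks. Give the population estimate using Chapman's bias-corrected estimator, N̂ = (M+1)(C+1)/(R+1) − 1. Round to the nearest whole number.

N ≈ 13,256

N̂ = (4986+1)(4845+1)/(1822+1) − 1 = 4987·4846/1823 − 1
= 24167002/1823 − 1 ≈ 13256.7 − 1 ≈ 13255.7 → 13256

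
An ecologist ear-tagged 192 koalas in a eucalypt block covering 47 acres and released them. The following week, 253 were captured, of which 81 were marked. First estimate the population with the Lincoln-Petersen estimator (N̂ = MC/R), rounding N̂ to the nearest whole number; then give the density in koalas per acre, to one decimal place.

density ≈ 12.8 koalas per acre

N̂ = 192·253/81 = 48576/81 ≈ 599.7 → 600
Density = N̂ / area = 600 / 47 ≈ 12.77 → 12.8 per acre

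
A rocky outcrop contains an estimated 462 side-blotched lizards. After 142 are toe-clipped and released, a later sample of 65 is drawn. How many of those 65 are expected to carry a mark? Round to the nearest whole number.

expected recaptures ≈ 20

The marked fraction of the population is 142/462, so in a sample of 65 expect C·(M/N) marked.
E[R] = 142 × 65 / 462 = 9230 / 462 ≈ 20.0 → 20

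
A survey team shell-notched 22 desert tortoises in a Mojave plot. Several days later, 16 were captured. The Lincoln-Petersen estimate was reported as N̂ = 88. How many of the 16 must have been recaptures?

R = 4

From N = M·C/R: R = M·C / N = 22·16 / 88 = 352 / 88 = 4.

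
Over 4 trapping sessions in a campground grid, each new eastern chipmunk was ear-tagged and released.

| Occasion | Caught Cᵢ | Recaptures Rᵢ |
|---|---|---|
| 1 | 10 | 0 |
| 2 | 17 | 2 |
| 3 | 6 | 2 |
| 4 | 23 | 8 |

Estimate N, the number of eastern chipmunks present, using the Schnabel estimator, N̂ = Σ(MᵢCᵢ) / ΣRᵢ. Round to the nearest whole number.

Marked at large before each occasion: Mᵢ = Σⱼ<ᵢ (Cⱼ − Rⱼ) → M1=0, M2=10, M3=25, M4=29
Σ MᵢCᵢ = 0·10 + 10·17 + 25·6 + 29·23 = 0 + 170 + 150 + 667 = 987
Σ Rᵢ = 0 + 2 + 2 + 8 = 12
N̂ = 987 / 12 ≈ 82.2 → 82

N ≈ 82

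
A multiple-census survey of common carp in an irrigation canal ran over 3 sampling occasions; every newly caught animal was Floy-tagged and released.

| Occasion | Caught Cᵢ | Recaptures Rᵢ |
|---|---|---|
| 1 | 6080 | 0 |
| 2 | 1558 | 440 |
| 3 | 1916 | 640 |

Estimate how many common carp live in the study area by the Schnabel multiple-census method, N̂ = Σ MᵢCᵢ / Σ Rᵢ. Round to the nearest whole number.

Marked at large before each occasion: Mᵢ = Σⱼ<ᵢ (Cⱼ − Rⱼ) → M1=0, M2=6080, M3=7198
Σ MᵢCᵢ = 0·6080 + 6080·1558 + 7198·1916 = 0 + 9472640 + 13791368 = 23264008
Σ Rᵢ = 0 + 440 + 640 = 1080
N̂ = 23264008 / 1080 ≈ 21540.7 → 21541

N ≈ 21,541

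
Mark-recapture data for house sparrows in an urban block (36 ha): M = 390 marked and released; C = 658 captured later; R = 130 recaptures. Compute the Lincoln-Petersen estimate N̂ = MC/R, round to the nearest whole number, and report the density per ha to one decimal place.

density ≈ 54.8 house sparrows per ha

N̂ = 390·658/130 = 256620/130 = 1974
Density = N̂ / area = 1974 / 36 ≈ 54.83 → 54.8 per ha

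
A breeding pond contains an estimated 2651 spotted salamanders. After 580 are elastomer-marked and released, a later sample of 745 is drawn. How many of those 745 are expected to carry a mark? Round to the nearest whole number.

Expected recaptures E[R] = M·C / N.
E[R] = 580 × 745 / 2651 = 432100 / 2651 ≈ 163.0 → 163

expected recaptures ≈ 163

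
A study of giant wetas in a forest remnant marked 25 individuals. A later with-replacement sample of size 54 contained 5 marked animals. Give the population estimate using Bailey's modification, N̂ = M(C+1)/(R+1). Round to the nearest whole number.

N̂ = 25·(54+1)/(5+1) = 25·55/6 = 1375/6 ≈ 229.2 → 229

N ≈ 229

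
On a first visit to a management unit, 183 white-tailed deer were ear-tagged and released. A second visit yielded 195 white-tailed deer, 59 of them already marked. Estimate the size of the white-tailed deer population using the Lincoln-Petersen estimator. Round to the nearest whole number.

N = (183 × 195) / 59 = 35685 / 59 ≈ 604.8 → 605

N ≈ 605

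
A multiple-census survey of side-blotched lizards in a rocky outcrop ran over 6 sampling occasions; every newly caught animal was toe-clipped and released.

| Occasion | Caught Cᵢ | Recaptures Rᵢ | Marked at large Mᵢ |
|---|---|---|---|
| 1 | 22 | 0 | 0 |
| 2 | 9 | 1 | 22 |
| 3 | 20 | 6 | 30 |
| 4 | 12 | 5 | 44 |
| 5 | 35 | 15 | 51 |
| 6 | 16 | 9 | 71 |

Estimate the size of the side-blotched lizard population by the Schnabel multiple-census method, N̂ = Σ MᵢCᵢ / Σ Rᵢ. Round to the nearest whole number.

Σ MᵢCᵢ = 0·22 + 22·9 + 30·20 + 44·12 + 51·35 + 71·16 = 0 + 198 + 600 + 528 + 1785 + 1136 = 4247
Σ Rᵢ = 0 + 1 + 6 + 5 + 15 + 9 = 36
N̂ = 4247 / 36 ≈ 118.0 → 118

N ≈ 118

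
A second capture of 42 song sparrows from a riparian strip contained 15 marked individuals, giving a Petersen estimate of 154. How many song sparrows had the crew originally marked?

From N = M·C/R: M = N·R / C = 154·15 / 42 = 2310 / 42 = 55.

M = 55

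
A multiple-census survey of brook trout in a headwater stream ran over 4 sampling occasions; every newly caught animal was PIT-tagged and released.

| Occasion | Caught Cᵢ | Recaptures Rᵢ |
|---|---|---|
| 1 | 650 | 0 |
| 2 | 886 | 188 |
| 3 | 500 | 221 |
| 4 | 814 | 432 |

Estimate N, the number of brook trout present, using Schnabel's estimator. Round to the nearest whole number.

N ≈ 3061

Marked at large before each occasion: Mᵢ = Σⱼ<ᵢ (Cⱼ − Rⱼ) → M1=0, M2=650, M3=1348, M4=1627
Σ MᵢCᵢ = 0·650 + 650·886 + 1348·500 + 1627·814 = 0 + 575900 + 674000 + 1324378 = 2574278
Σ Rᵢ = 0 + 188 + 221 + 432 = 841
N̂ = 2574278 / 841 ≈ 3061.0 → 3061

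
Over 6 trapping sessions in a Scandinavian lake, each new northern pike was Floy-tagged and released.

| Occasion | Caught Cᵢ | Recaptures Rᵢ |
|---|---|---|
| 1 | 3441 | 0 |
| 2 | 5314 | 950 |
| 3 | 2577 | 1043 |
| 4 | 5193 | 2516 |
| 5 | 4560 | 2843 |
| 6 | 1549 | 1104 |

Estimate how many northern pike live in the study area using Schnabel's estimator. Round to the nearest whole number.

N ≈ 19,272

Marked at large before each occasion: Mᵢ = Σⱼ<ᵢ (Cⱼ − Rⱼ) → M1=0, M2=3441, M3=7805, M4=9339, M5=12016, M6=13733
Σ MᵢCᵢ = 0·3441 + 3441·5314 + 7805·2577 + 9339·5193 + 12016·4560 + 13733·1549 = 0 + 18285474 + 20113485 + 48497427 + 54792960 + 21272417 = 162961763
Σ Rᵢ = 0 + 950 + 1043 + 2516 + 2843 + 1104 = 8456
N̂ = 162961763 / 8456 ≈ 19271.7 → 19272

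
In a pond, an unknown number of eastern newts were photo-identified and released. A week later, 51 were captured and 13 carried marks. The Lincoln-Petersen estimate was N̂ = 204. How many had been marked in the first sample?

From N = M·C/R: M = N·R / C = 204·13 / 51 = 2652 / 51 = 52.

M = 52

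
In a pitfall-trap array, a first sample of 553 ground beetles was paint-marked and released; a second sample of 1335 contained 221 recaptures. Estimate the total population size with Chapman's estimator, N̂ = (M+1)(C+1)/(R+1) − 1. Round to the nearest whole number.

N ≈ 3333

N̂ = (553+1)(1335+1)/(221+1) − 1 = 554·1336/222 − 1
= 740144/222 − 1 ≈ 3334.0 − 1 ≈ 3333.0 → 3333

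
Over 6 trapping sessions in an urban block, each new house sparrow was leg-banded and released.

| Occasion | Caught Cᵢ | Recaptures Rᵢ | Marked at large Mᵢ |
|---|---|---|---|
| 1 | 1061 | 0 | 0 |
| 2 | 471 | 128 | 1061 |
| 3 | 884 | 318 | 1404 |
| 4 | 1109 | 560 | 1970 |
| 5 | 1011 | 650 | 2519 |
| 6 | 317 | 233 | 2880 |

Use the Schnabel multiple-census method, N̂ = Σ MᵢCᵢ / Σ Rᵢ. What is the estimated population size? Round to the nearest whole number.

Σ MᵢCᵢ = 0·1061 + 1061·471 + 1404·884 + 1970·1109 + 2519·1011 + 2880·317 = 0 + 499731 + 1241136 + 2184730 + 2546709 + 912960 = 7385266
Σ Rᵢ = 0 + 128 + 318 + 560 + 650 + 233 = 1889
N̂ = 7385266 / 1889 ≈ 3909.6 → 3910

N ≈ 3910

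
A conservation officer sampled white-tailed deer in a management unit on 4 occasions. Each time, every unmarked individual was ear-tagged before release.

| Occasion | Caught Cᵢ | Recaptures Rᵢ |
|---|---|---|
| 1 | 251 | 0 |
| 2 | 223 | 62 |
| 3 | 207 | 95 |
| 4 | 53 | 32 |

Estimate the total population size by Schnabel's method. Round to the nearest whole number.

N ≈ 894

Marked at large before each occasion: Mᵢ = Σⱼ<ᵢ (Cⱼ − Rⱼ) → M1=0, M2=251, M3=412, M4=524
Σ MᵢCᵢ = 0·251 + 251·223 + 412·207 + 524·53 = 0 + 55973 + 85284 + 27772 = 169029
Σ Rᵢ = 0 + 62 + 95 + 32 = 189
N̂ = 169029 / 189 ≈ 894.3 → 894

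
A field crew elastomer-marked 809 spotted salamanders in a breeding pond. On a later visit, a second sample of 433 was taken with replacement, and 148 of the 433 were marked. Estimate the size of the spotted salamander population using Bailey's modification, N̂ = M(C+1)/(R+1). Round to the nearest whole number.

N̂ = 809·(433+1)/(148+1) = 809·434/149 = 351106/149 ≈ 2356.4 → 2356

N ≈ 2356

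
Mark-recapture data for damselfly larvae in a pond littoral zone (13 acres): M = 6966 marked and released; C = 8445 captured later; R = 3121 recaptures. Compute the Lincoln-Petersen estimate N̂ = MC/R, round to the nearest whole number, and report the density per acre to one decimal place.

density ≈ 1449.9 damselfly larvae per acre

N̂ = 6966·8445/3121 = 58827870/3121 ≈ 18849.0 → 18849
Density = N̂ / area = 18849 / 13 ≈ 1449.92 → 1449.9 per acre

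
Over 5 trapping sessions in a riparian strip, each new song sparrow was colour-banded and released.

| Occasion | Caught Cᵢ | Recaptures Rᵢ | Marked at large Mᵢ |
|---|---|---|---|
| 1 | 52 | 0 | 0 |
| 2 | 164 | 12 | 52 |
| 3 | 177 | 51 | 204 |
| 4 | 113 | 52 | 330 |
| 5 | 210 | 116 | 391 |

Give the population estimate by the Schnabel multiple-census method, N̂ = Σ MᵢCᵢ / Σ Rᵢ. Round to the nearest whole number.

Σ MᵢCᵢ = 0·52 + 52·164 + 204·177 + 330·113 + 391·210 = 0 + 8528 + 36108 + 37290 + 82110 = 164036
Σ Rᵢ = 0 + 12 + 51 + 52 + 116 = 231
N̂ = 164036 / 231 ≈ 710.1 → 710

N ≈ 710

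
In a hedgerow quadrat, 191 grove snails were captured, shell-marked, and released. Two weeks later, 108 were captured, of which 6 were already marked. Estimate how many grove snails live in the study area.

If marked individuals mix randomly, R/C ≈ M/N, giving N ≈ M·C/R.
N = (191 × 108) / 6 = 20628 / 6 = 3438

N = 3438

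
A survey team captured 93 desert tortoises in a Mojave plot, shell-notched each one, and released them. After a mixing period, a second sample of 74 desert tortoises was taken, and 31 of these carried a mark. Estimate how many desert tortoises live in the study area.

N = 222

N = (93 × 74) / 31 = 6882 / 31 = 222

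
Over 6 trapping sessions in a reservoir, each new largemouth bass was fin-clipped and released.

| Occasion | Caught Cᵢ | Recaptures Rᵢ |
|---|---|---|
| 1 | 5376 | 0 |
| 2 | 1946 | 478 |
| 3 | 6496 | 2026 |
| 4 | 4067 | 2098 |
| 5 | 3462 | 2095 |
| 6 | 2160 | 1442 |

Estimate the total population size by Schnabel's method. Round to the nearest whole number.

Marked at large before each occasion: Mᵢ = Σⱼ<ᵢ (Cⱼ − Rⱼ) → M1=0, M2=5376, M3=6844, M4=11314, M5=13283, M6=14650
Σ MᵢCᵢ = 0·5376 + 5376·1946 + 6844·6496 + 11314·4067 + 13283·3462 + 14650·2160 = 0 + 10461696 + 44458624 + 46014038 + 45985746 + 31644000 = 178564104
Σ Rᵢ = 0 + 478 + 2026 + 2098 + 2095 + 1442 = 8139
N̂ = 178564104 / 8139 ≈ 21939.3 → 21939

N ≈ 21,939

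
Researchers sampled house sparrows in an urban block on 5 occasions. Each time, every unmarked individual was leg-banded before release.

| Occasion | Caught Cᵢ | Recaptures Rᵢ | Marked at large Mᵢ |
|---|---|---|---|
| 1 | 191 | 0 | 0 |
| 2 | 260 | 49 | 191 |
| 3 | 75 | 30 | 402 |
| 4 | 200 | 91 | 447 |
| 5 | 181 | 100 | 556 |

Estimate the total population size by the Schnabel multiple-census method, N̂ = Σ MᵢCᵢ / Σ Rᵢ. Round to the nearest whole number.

Σ MᵢCᵢ = 0·191 + 191·260 + 402·75 + 447·200 + 556·181 = 0 + 49660 + 30150 + 89400 + 100636 = 269846
Σ Rᵢ = 0 + 49 + 30 + 91 + 100 = 270
N̂ = 269846 / 270 ≈ 999.4 → 999

N ≈ 999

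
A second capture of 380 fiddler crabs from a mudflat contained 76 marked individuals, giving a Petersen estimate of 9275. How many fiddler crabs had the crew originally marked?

M = 1855

From N = M·C/R: M = N·R / C = 9275·76 / 380 = 704900 / 380 = 1855.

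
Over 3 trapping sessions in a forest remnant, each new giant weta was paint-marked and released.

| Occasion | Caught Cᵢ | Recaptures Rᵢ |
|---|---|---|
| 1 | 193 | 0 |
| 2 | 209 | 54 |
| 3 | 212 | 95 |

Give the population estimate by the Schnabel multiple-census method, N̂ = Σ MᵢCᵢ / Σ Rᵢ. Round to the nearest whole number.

Marked at large before each occasion: Mᵢ = Σⱼ<ᵢ (Cⱼ − Rⱼ) → M1=0, M2=193, M3=348
Σ MᵢCᵢ = 0·193 + 193·209 + 348·212 = 0 + 40337 + 73776 = 114113
Σ Rᵢ = 0 + 54 + 95 = 149
N̂ = 114113 / 149 ≈ 765.9 → 766

N ≈ 766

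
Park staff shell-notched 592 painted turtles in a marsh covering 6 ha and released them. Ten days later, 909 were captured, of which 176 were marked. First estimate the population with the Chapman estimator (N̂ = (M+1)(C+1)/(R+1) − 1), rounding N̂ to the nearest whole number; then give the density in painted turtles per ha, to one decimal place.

N̂ = 593·910/177 − 1 = 539630/177 − 1 ≈ 3047.8 → 3048
Density = N̂ / area = 3048 / 6 = 508.0 per ha

density ≈ 508.0 painted turtles per ha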